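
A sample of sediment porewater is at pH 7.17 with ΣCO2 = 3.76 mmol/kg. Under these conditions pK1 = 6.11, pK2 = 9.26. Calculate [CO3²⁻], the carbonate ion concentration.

[CO3²⁻] = 0.0279 mmol/kg

α₂ = 1 / (1 + [H⁺]/K2 + [H⁺]²/(K1K2)) = 1 / (1 + 10^+2.09 + 10^+1.03)
   = 1 / (1 + 123.03 + 10.715) = 1/134.74 = 0.007422
[CO3²⁻] = α₂ × DIC = 0.007422 × 3.76 = 0.0279 mmol/kg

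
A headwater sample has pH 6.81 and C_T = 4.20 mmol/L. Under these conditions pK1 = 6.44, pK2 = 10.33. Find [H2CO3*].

α₀ = 1 / (1 + K1/[H⁺] + K1K2/[H⁺]²) = 1 / (1 + 10^+0.37 + 10^-3.15)
   = 1 / (1 + 2.3442 + 0.00070795) = 1/3.3449 = 0.2990
[CO2*] = α₀ × DIC = 0.2990 × 4.20 = 1.26 mmol/L

[CO2*] = 1.26 mmol/L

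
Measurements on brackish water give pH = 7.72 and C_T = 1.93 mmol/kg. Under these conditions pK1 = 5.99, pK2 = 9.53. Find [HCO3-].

[HCO3⁻] = 1.87 mmol/kg

α₁ = 1 / (1 + [H⁺]/K1 + K2/[H⁺]) = 1 / (1 + 10^-1.73 + 10^-1.81)
   = 1 / (1 + 0.018621 + 0.015488) = 1/1.0341 = 0.9670
[HCO3⁻] = α₁ × DIC = 0.9670 × 1.93 = 1.87 mmol/kg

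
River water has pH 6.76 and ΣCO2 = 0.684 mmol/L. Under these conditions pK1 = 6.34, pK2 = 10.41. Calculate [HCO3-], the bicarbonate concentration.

[HCO3⁻] = 0.496 mmol/L

α₁ = 1 / (1 + [H⁺]/K1 + K2/[H⁺]) = 1 / (1 + 10^-0.42 + 10^-3.65)
   = 1 / (1 + 0.38019 + 0.00022387) = 1/1.3804 = 0.7244
[HCO3⁻] = α₁ × DIC = 0.7244 × 0.684 = 0.496 mmol/L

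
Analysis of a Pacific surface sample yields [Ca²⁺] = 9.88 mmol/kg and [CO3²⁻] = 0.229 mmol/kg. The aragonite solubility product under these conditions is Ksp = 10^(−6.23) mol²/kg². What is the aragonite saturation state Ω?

Ω = 3.84

Ksp = 10^(−6.23) = 5.888×10^-7
Ω = [Ca²⁺][CO3²⁻]/Ksp = (9.88×10^-3)(0.229×10^-3) / 5.888×10^-7 = 3.84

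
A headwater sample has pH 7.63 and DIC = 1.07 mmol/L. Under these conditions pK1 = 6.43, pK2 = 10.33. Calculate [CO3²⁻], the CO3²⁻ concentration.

[CO3²⁻] = 2.00 μmol/L

α₂ = 1 / (1 + [H⁺]/K2 + [H⁺]²/(K1K2)) = 1 / (1 + 10^+2.70 + 10^+1.50)
   = 1 / (1 + 501.19 + 31.623) = 1/533.81 = 0.001873
[CO3²⁻] = α₂ × DIC = 0.001873 × 1.07 = 0.00200 mmol/L = 2.00 μmol/L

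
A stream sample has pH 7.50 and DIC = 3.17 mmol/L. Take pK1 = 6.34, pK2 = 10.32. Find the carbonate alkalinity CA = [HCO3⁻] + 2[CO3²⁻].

CA = [HCO3⁻] + 2[CO3²⁻] = (α₁ + 2α₂)·DIC
At pH 7.50: [H⁺]/K1 = 10^-1.16 = 0.069183, K2/[H⁺] = 10^-2.82 = 0.0015136
α₁ = 1/(1 + 0.069183 + 0.0015136) = 1/1.0707 = 0.9340; α₂ = α₁·K2/[H⁺] = 0.001414
α₁ + 2α₂ = 0.9368
CA = 0.9368 × 3.17 = 2.97 mmol/L

CA = 2.97 mmol/L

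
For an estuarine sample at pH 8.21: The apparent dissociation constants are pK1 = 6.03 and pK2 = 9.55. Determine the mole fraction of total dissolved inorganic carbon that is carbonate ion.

α₂ = 1 / (1 + [H⁺]/K2 + [H⁺]²/(K1K2)) = 1 / (1 + 10^+1.34 + 10^-0.84)
   = 1 / (1 + 21.878 + 0.14454) = 1/23.022 = 0.04344

α₂ = 0.0434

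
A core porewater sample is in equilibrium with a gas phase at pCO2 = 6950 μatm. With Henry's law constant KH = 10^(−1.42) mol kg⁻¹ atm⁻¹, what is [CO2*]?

[CO2*] = 264 μmol/kg

KH = 10^(−1.42) = 3.802×10^-2 mol kg⁻¹ atm⁻¹
[CO2*] = KH · pCO2 = 3.802×10^-2 × 6950×10^-6 atm = 2.64×10^-4 mol/kg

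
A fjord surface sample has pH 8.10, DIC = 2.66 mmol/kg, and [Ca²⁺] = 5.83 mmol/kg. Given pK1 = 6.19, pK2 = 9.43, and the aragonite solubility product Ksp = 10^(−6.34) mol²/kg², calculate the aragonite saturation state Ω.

Ω = 1.50

α₂ = 1 / (1 + [H⁺]/K2 + [H⁺]²/(K1K2)) = 1 / (1 + 10^+1.33 + 10^-0.58)
   = 1 / (1 + 21.380 + 0.26303) = 1/22.643 = 0.04416
[CO3²⁻] = α₂ × DIC = 0.04416 × 2.66 = 0.1175 mmol/kg
Ksp = 10^(−6.34) = 4.571×10^-7
Ω = [Ca²⁺][CO3²⁻]/Ksp = (5.83×10^-3)(1.175×10^-4) / 4.571×10^-7 = 1.50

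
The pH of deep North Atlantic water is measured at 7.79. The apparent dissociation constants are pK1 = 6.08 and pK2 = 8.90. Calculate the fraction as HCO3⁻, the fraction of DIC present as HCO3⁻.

α₁ = 1 / (1 + [H⁺]/K1 + K2/[H⁺]) = 1 / (1 + 10^-1.71 + 10^-1.11)
   = 1 / (1 + 0.019498 + 0.077625) = 1/1.0971 = 0.9115

α₁ = 0.911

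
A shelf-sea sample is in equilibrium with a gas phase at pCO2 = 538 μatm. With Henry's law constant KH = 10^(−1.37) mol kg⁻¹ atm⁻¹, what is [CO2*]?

[CO2*] = 22.9 μmol/kg

KH = 10^(−1.37) = 4.266×10^-2 mol kg⁻¹ atm⁻¹
[CO2*] = KH · pCO2 = 4.266×10^-2 × 538×10^-6 atm = 2.29×10^-5 mol/kg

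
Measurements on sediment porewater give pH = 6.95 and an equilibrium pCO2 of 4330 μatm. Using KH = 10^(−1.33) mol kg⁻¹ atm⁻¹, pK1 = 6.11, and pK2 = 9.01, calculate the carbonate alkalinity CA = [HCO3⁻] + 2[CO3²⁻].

CA = 1.43 mmol/kg

[CO2*] = KH · pCO2 = 10^(−1.33) × 4330×10^-6 = 2.025×10^-4 mol/kg
α₀ = 1/(1 + K1/[H⁺] + K1K2/[H⁺]²) = 1/(1 + 10^+0.84 + 10^-1.22) = 0.1253
DIC = [CO2*]/α₀ = 2.025×10^-4 / 0.1253 = 1.616 mmol/kg
CA = (α₁ + 2α₂)·DIC = (0.8671 + 2×0.007552) × 1.616 = 1.43 mmol/kg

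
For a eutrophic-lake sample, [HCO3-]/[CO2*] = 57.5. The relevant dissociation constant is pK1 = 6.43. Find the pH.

pH = 8.19

From K1 = [H⁺][HCO3-]/[CO2*]:  pH = pK1 + log₁₀([HCO3-]/[CO2*])
log₁₀(57.5) = +1.760
pH = 6.43 + (+1.760) = 8.19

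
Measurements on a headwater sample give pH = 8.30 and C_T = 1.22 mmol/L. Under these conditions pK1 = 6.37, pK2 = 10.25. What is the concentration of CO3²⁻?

α₂ = 1 / (1 + [H⁺]/K2 + [H⁺]²/(K1K2)) = 1 / (1 + 10^+1.95 + 10^+0.02)
   = 1 / (1 + 89.125 + 1.0471) = 1/91.172 = 0.01097
[CO3²⁻] = α₂ × DIC = 0.01097 × 1.22 = 0.0134 mmol/L = 13.4 μmol/L

[CO3²⁻] = 13.4 μmol/L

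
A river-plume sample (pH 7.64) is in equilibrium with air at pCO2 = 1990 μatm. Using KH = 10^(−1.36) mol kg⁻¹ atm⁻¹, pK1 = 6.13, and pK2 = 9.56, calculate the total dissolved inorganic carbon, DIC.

[CO2*] = KH · pCO2 = 10^(−1.36) × 1990×10^-6 = 8.687×10^-5 mol/kg
α₀ = 1/(1 + K1/[H⁺] + K1K2/[H⁺]²) = 1/(1 + 10^+1.51 + 10^-0.41) = 0.02963
DIC = [CO2*]/α₀ = 8.687×10^-5 / 0.02963 = 2.93 mmol/kg

DIC = 2.93 mmol/kg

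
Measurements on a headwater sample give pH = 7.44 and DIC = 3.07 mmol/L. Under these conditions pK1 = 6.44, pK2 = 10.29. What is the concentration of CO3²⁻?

α₂ = 1 / (1 + [H⁺]/K2 + [H⁺]²/(K1K2)) = 1 / (1 + 10^+2.85 + 10^+1.85)
   = 1 / (1 + 707.95 + 70.795) = 1/779.74 = 0.001282
[CO3²⁻] = α₂ × DIC = 0.001282 × 3.07 = 0.00394 mmol/L = 3.94 μmol/L

[CO3²⁻] = 3.94 μmol/L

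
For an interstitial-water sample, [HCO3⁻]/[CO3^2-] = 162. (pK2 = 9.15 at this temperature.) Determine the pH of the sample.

From K2 = [H⁺][CO3^2-]/[HCO3⁻]:  pH = pK2 − log₁₀([HCO3⁻]/[CO3^2-])
log₁₀(162) = +2.210
pH = 9.15 − (+2.210) = 6.94

pH = 6.94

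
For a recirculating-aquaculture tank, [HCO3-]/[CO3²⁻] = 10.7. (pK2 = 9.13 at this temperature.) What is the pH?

From K2 = [H⁺][CO3²⁻]/[HCO3-]:  pH = pK2 − log₁₀([HCO3-]/[CO3²⁻])
log₁₀(10.7) = +1.029
pH = 9.13 − (+1.029) = 8.10

pH = 8.10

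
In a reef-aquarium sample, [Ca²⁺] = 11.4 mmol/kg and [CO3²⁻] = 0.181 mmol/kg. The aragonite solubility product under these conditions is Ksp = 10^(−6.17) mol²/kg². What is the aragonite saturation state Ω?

Ksp = 10^(−6.17) = 6.761×10^-7
Ω = [Ca²⁺][CO3²⁻]/Ksp = (11.4×10^-3)(0.181×10^-3) / 6.761×10^-7 = 3.05

Ω = 3.05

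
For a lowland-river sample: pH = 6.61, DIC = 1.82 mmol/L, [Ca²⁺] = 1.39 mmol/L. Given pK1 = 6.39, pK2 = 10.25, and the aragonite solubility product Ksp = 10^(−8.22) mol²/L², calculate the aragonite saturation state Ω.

Ω = 0.0600

α₂ = 1 / (1 + [H⁺]/K2 + [H⁺]²/(K1K2)) = 1 / (1 + 10^+3.64 + 10^+3.42)
   = 1 / (1 + 4365.2 + 2630.3) = 1/6996.4 = 0.0001429
[CO3²⁻] = α₂ × DIC = 0.0001429 × 1.82 = 0.0002601 mmol/L = 0.2601 μmol/L
Ksp = 10^(−8.22) = 6.026×10^-9
Ω = [Ca²⁺][CO3²⁻]/Ksp = (1.39×10^-3)(2.601×10^-7) / 6.026×10^-9 = 0.0600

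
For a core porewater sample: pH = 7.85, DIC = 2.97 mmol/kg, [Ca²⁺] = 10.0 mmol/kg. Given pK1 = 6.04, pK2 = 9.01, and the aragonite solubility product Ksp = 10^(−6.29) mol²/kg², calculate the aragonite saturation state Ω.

α₂ = 1 / (1 + [H⁺]/K2 + [H⁺]²/(K1K2)) = 1 / (1 + 10^+1.16 + 10^-0.65)
   = 1 / (1 + 14.454 + 0.22387) = 1/15.678 = 0.06378
[CO3²⁻] = α₂ × DIC = 0.06378 × 2.97 = 0.1894 mmol/kg
Ksp = 10^(−6.29) = 5.129×10^-7
Ω = [Ca²⁺][CO3²⁻]/Ksp = (10.0×10^-3)(1.894×10^-4) / 5.129×10^-7 = 3.69

Ω = 3.69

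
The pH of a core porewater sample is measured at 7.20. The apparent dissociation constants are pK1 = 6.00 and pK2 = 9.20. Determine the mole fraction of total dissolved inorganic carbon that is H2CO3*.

α₀ = 1 / (1 + K1/[H⁺] + K1K2/[H⁺]²) = 1 / (1 + 10^+1.20 + 10^-0.80)
   = 1 / (1 + 15.849 + 0.15849) = 1/17.007 = 0.05880

α₀ = 0.0588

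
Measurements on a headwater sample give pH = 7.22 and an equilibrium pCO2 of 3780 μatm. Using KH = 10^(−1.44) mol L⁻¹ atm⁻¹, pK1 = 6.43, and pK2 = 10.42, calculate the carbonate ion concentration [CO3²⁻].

[CO2*] = KH · pCO2 = 10^(−1.44) × 3780×10^-6 = 1.372×10^-4 mol/L
α₀ = 1/(1 + K1/[H⁺] + K1K2/[H⁺]²) = 1/(1 + 10^+0.79 + 10^-2.41) = 0.1395
DIC = [CO2*]/α₀ = 1.372×10^-4 / 0.1395 = 0.9840 mmol/L
[CO3²⁻] = α₂·DIC; α₂ = 0.0005426, so [CO3²⁻] = 0.0005426 × 0.9840 = 0.000534 mmol/L = 0.534 μmol/L

[CO3²⁻] = 0.534 μmol/L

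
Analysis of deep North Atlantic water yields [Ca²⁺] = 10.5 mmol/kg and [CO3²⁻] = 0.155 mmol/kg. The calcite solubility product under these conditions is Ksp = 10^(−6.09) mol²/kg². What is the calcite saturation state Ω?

Ksp = 10^(−6.09) = 8.128×10^-7
Ω = [Ca²⁺][CO3²⁻]/Ksp = (10.5×10^-3)(0.155×10^-3) / 8.128×10^-7 = 2.00

Ω = 2.00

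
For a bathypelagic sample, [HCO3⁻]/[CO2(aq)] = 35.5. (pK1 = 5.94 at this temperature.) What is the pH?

From K1 = [H⁺][HCO3⁻]/[CO2(aq)]:  pH = pK1 + log₁₀([HCO3⁻]/[CO2(aq)])
log₁₀(35.5) = +1.550
pH = 5.94 + (+1.550) = 7.49

pH = 7.49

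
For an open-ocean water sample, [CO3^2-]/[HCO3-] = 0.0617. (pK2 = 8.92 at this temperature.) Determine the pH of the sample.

From K2 = [H⁺][CO3^2-]/[HCO3-]:  pH = pK2 + log₁₀([CO3^2-]/[HCO3-])
log₁₀(0.0617) = -1.210
pH = 8.92 + (-1.210) = 7.71

pH = 7.71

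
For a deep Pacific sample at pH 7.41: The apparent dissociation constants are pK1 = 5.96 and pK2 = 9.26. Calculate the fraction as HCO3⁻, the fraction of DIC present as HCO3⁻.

α₁ = 1 / (1 + [H⁺]/K1 + K2/[H⁺]) = 1 / (1 + 10^-1.45 + 10^-1.85)
   = 1 / (1 + 0.035481 + 0.014125) = 1/1.0496 = 0.9527

α₁ = 0.953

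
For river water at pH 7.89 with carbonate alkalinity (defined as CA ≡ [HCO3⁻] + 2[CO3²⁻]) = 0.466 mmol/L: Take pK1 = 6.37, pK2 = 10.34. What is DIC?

CA = [HCO3⁻] + 2[CO3²⁻] = (α₁ + 2α₂)·DIC
At pH 7.89: [H⁺]/K1 = 10^-1.52 = 0.030200, K2/[H⁺] = 10^-2.45 = 0.0035481
α₁ = 1/(1 + 0.030200 + 0.0035481) = 1/1.0337 = 0.9674; α₂ = α₁·K2/[H⁺] = 0.003432
α₁ + 2α₂ = 0.9742
DIC = CA / (α₁ + 2α₂) = 0.466 / 0.9742 = 0.478 mmol/L

DIC = 0.478 mmol/L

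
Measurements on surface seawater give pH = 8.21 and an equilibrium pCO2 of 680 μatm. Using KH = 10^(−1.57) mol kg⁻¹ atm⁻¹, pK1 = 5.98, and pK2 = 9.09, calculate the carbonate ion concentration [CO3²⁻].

[CO3²⁻] = 0.410 mmol/kg

[CO2*] = KH · pCO2 = 10^(−1.57) × 680×10^-6 = 1.830×10^-5 mol/kg
α₀ = 1/(1 + K1/[H⁺] + K1K2/[H⁺]²) = 1/(1 + 10^+2.23 + 10^+1.35) = 0.005176
DIC = [CO2*]/α₀ = 1.830×10^-5 / 0.005176 = 3.536 mmol/kg
[CO3²⁻] = α₂·DIC; α₂ = 0.1159, so [CO3²⁻] = 0.1159 × 3.536 = 0.410 mmol/kg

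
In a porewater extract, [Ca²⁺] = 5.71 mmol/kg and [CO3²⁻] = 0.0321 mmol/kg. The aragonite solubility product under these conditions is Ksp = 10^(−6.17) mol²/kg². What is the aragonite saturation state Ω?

Ksp = 10^(−6.17) = 6.761×10^-7
Ω = [Ca²⁺][CO3²⁻]/Ksp = (5.71×10^-3)(0.0321×10^-3) / 6.761×10^-7 = 0.271

Ω = 0.271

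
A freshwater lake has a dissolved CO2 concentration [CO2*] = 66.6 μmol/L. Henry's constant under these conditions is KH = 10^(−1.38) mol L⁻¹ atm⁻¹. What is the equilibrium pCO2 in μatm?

pCO2 = 1600 μatm

KH = 10^(−1.38) = 4.169×10^-2 mol L⁻¹ atm⁻¹
pCO2 = [CO2*]/KH = 66.6×10^-6 / 4.169×10^-2 = 1.60×10^-3 atm = 1600 μatm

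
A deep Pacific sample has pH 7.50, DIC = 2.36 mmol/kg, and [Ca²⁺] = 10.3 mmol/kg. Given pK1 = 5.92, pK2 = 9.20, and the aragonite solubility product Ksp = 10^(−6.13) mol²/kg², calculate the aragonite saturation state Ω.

α₂ = 1 / (1 + [H⁺]/K2 + [H⁺]²/(K1K2)) = 1 / (1 + 10^+1.70 + 10^+0.12)
   = 1 / (1 + 50.119 + 1.3183) = 1/52.437 = 0.01907
[CO3²⁻] = α₂ × DIC = 0.01907 × 2.36 = 0.04501 mmol/kg
Ksp = 10^(−6.13) = 7.413×10^-7
Ω = [Ca²⁺][CO3²⁻]/Ksp = (10.3×10^-3)(4.501×10^-5) / 7.413×10^-7 = 0.625

Ω = 0.625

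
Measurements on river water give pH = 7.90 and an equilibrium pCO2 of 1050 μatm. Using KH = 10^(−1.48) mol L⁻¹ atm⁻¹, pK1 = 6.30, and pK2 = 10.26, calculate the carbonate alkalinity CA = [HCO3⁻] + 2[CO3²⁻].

[CO2*] = KH · pCO2 = 10^(−1.48) × 1050×10^-6 = 3.477×10^-5 mol/L
α₀ = 1/(1 + K1/[H⁺] + K1K2/[H⁺]²) = 1/(1 + 10^+1.60 + 10^-0.76) = 0.02440
DIC = [CO2*]/α₀ = 3.477×10^-5 / 0.02440 = 1.425 mmol/L
CA = (α₁ + 2α₂)·DIC = (0.9714 + 2×0.004240) × 1.425 = 1.40 mmol/L

CA = 1.40 mmol/L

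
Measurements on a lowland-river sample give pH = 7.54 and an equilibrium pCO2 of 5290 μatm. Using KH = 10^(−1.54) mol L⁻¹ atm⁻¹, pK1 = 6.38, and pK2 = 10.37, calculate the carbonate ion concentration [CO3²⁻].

[CO3²⁻] = 3.26 μmol/L

[CO2*] = KH · pCO2 = 10^(−1.54) × 5290×10^-6 = 1.526×10^-4 mol/L
α₀ = 1/(1 + K1/[H⁺] + K1K2/[H⁺]²) = 1/(1 + 10^+1.16 + 10^-1.67) = 0.06462
DIC = [CO2*]/α₀ = 1.526×10^-4 / 0.06462 = 2.361 mmol/L
[CO3²⁻] = α₂·DIC; α₂ = 0.001381, so [CO3²⁻] = 0.001381 × 2.361 = 0.00326 mmol/L = 3.26 μmol/L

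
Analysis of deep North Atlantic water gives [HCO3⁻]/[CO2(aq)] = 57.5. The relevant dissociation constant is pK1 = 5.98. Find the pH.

From K1 = [H⁺][HCO3⁻]/[CO2(aq)]:  pH = pK1 + log₁₀([HCO3⁻]/[CO2(aq)])
log₁₀(57.5) = +1.760
pH = 5.98 + (+1.760) = 7.74

pH = 7.74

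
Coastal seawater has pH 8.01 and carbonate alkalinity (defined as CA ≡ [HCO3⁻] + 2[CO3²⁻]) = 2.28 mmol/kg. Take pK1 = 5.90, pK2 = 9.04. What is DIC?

CA = [HCO3⁻] + 2[CO3²⁻] = (α₁ + 2α₂)·DIC
At pH 8.01: [H⁺]/K1 = 10^-2.11 = 0.0077625, K2/[H⁺] = 10^-1.03 = 0.093325
α₁ = 1/(1 + 0.0077625 + 0.093325) = 1/1.1011 = 0.9082; α₂ = α₁·K2/[H⁺] = 0.08476
α₁ + 2α₂ = 1.0777
DIC = CA / (α₁ + 2α₂) = 2.28 / 1.0777 = 2.12 mmol/kg

DIC = 2.12 mmol/kg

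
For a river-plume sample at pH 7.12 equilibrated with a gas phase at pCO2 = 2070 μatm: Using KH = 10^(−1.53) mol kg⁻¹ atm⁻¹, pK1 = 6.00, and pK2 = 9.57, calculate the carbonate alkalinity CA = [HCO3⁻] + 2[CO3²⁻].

[CO2*] = KH · pCO2 = 10^(−1.53) × 2070×10^-6 = 6.109×10^-5 mol/kg
α₀ = 1/(1 + K1/[H⁺] + K1K2/[H⁺]²) = 1/(1 + 10^+1.12 + 10^-1.33) = 0.07028
DIC = [CO2*]/α₀ = 6.109×10^-5 / 0.07028 = 0.8693 mmol/kg
CA = (α₁ + 2α₂)·DIC = (0.9264 + 2×0.003287) × 0.8693 = 0.811 mmol/kg

CA = 0.811 mmol/kg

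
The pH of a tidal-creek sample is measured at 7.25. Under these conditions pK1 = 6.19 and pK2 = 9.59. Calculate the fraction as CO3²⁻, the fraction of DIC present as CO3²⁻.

α₂ = 0.00419

α₂ = 1 / (1 + [H⁺]/K2 + [H⁺]²/(K1K2)) = 1 / (1 + 10^+2.34 + 10^+1.28)
   = 1 / (1 + 218.78 + 19.055) = 1/238.83 = 0.004187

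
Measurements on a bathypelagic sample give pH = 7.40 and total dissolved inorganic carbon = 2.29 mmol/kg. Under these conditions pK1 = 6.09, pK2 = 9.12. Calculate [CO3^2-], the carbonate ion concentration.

α₂ = 1 / (1 + [H⁺]/K2 + [H⁺]²/(K1K2)) = 1 / (1 + 10^+1.72 + 10^+0.41)
   = 1 / (1 + 52.481 + 2.5704) = 1/56.051 = 0.01784
[CO3²⁻] = α₂ × DIC = 0.01784 × 2.29 = 0.0409 mmol/kg

[CO3²⁻] = 0.0409 mmol/kg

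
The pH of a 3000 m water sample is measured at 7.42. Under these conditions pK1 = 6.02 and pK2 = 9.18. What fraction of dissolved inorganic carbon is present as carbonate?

α₂ = 1 / (1 + [H⁺]/K2 + [H⁺]²/(K1K2)) = 1 / (1 + 10^+1.76 + 10^+0.36)
   = 1 / (1 + 57.544 + 2.2909) = 1/60.835 = 0.01644

α₂ = 0.0164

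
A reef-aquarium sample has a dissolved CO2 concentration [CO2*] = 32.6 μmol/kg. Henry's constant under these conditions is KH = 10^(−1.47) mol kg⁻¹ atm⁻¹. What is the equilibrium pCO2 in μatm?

pCO2 = 962 μatm

KH = 10^(−1.47) = 3.388×10^-2 mol kg⁻¹ atm⁻¹
pCO2 = [CO2*]/KH = 32.6×10^-6 / 3.388×10^-2 = 9.62×10^-4 atm = 962 μatm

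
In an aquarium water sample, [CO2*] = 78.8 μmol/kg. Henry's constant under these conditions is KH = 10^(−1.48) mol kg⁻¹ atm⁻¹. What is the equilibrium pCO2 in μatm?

pCO2 = 2380 μatm

KH = 10^(−1.48) = 3.311×10^-2 mol kg⁻¹ atm⁻¹
pCO2 = [CO2*]/KH = 78.8×10^-6 / 3.311×10^-2 = 2.38×10^-3 atm = 2380 μatm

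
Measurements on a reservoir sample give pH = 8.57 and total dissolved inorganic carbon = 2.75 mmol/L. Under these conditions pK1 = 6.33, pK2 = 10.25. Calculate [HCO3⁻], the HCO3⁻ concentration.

[HCO3⁻] = 2.68 mmol/L

α₁ = 1 / (1 + [H⁺]/K1 + K2/[H⁺]) = 1 / (1 + 10^-2.24 + 10^-1.68)
   = 1 / (1 + 0.0057544 + 0.020893) = 1/1.0266 = 0.9740
[HCO3⁻] = α₁ × DIC = 0.9740 × 2.75 = 2.68 mmol/L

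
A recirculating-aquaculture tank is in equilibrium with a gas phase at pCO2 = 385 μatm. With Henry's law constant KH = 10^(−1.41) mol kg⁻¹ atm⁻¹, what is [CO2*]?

KH = 10^(−1.41) = 3.890×10^-2 mol kg⁻¹ atm⁻¹
[CO2*] = KH · pCO2 = 3.890×10^-2 × 385×10^-6 atm = 1.50×10^-5 mol/kg

[CO2*] = 15.0 μmol/kg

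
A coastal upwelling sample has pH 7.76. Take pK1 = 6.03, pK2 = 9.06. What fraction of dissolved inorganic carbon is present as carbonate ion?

α₂ = 0.0469

α₂ = 1 / (1 + [H⁺]/K2 + [H⁺]²/(K1K2)) = 1 / (1 + 10^+1.30 + 10^-0.43)
   = 1 / (1 + 19.953 + 0.37154) = 1/21.324 = 0.04690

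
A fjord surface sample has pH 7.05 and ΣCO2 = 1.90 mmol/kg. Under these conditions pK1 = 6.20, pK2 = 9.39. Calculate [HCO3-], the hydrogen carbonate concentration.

[HCO3⁻] = 1.66 mmol/kg

α₁ = 1 / (1 + [H⁺]/K1 + K2/[H⁺]) = 1 / (1 + 10^-0.85 + 10^-2.34)
   = 1 / (1 + 0.14125 + 0.0045709) = 1/1.1458 = 0.8727
[HCO3⁻] = α₁ × DIC = 0.8727 × 1.90 = 1.66 mmol/kg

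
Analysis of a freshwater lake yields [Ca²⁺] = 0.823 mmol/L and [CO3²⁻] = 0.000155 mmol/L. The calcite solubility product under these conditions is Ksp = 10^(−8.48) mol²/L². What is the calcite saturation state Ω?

Ksp = 10^(−8.48) = 3.311×10^-9
Ω = [Ca²⁺][CO3²⁻]/Ksp = (0.823×10^-3)(0.000155×10^-3) / 3.311×10^-9 = 0.0385

Ω = 0.0385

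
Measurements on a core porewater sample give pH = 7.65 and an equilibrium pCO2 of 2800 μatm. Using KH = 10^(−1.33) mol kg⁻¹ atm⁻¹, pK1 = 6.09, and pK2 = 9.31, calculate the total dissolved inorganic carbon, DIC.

[CO2*] = KH · pCO2 = 10^(−1.33) × 2800×10^-6 = 1.310×10^-4 mol/kg
α₀ = 1/(1 + K1/[H⁺] + K1K2/[H⁺]²) = 1/(1 + 10^+1.56 + 10^-0.10) = 0.02625
DIC = [CO2*]/α₀ = 1.310×10^-4 / 0.02625 = 4.99 mmol/kg

DIC = 4.99 mmol/kg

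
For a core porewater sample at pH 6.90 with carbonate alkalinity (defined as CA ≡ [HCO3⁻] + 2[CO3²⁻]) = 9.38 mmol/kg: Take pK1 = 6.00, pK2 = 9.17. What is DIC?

CA = [HCO3⁻] + 2[CO3²⁻] = (α₁ + 2α₂)·DIC
At pH 6.90: [H⁺]/K1 = 10^-0.90 = 0.12589, K2/[H⁺] = 10^-2.27 = 0.0053703
α₁ = 1/(1 + 0.12589 + 0.0053703) = 1/1.1313 = 0.8840; α₂ = α₁·K2/[H⁺] = 0.004747
α₁ + 2α₂ = 0.8935
DIC = CA / (α₁ + 2α₂) = 9.38 / 0.8935 = 10.5 mmol/kg

DIC = 10.5 mmol/kg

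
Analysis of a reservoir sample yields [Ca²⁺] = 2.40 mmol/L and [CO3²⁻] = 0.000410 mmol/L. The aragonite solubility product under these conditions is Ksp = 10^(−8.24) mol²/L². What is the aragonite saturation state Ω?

Ω = 0.171

Ksp = 10^(−8.24) = 5.754×10^-9
Ω = [Ca²⁺][CO3²⁻]/Ksp = (2.40×10^-3)(0.000410×10^-3) / 5.754×10^-9 = 0.171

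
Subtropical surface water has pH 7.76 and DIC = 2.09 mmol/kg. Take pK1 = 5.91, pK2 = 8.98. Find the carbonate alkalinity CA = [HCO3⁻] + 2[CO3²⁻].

CA = 2.18 mmol/kg

CA = [HCO3⁻] + 2[CO3²⁻] = (α₁ + 2α₂)·DIC
At pH 7.76: [H⁺]/K1 = 10^-1.85 = 0.014125, K2/[H⁺] = 10^-1.22 = 0.060256
α₁ = 1/(1 + 0.014125 + 0.060256) = 1/1.0744 = 0.9308; α₂ = α₁·K2/[H⁺] = 0.05608
α₁ + 2α₂ = 1.0429
CA = 1.0429 × 2.09 = 2.18 mmol/kg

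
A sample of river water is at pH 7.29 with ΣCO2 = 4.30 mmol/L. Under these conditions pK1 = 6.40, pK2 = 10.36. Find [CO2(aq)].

[CO2*] = 0.490 mmol/L

α₀ = 1 / (1 + K1/[H⁺] + K1K2/[H⁺]²) = 1 / (1 + 10^+0.89 + 10^-2.18)
   = 1 / (1 + 7.7625 + 0.0066069) = 1/8.7691 = 0.1140
[CO2*] = α₀ × DIC = 0.1140 × 4.30 = 0.490 mmol/L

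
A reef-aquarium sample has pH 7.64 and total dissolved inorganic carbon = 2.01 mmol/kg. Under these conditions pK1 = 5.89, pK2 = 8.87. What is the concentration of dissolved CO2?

[CO2*] = 0.0332 mmol/kg

α₀ = 1 / (1 + K1/[H⁺] + K1K2/[H⁺]²) = 1 / (1 + 10^+1.75 + 10^+0.52)
   = 1 / (1 + 56.234 + 3.3113) = 1/60.545 = 0.01652
[CO2*] = α₀ × DIC = 0.01652 × 2.01 = 0.0332 mmol/kg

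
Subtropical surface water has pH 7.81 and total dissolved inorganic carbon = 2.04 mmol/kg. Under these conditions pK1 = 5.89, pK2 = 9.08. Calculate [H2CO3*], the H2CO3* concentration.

α₀ = 1 / (1 + K1/[H⁺] + K1K2/[H⁺]²) = 1 / (1 + 10^+1.92 + 10^+0.65)
   = 1 / (1 + 83.176 + 4.4668) = 1/88.643 = 0.01128
[CO2*] = α₀ × DIC = 0.01128 × 2.04 = 0.0230 mmol/kg

[CO2*] = 0.0230 mmol/kg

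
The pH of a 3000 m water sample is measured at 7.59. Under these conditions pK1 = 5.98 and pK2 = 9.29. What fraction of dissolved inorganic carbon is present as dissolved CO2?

α₀ = 0.0235

α₀ = 1 / (1 + K1/[H⁺] + K1K2/[H⁺]²) = 1 / (1 + 10^+1.61 + 10^-0.09)
   = 1 / (1 + 40.738 + 0.81283) = 1/42.551 = 0.02350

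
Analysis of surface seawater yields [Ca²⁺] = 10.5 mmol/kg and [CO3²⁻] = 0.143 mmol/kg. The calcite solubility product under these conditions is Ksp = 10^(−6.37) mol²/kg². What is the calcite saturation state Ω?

Ksp = 10^(−6.37) = 4.266×10^-7
Ω = [Ca²⁺][CO3²⁻]/Ksp = (10.5×10^-3)(0.143×10^-3) / 4.266×10^-7 = 3.52

Ω = 3.52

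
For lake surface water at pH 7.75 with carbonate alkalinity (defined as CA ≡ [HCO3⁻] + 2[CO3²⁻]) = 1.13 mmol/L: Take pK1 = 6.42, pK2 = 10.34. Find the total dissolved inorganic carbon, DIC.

DIC = 1.18 mmol/L

CA = [HCO3⁻] + 2[CO3²⁻] = (α₁ + 2α₂)·DIC
At pH 7.75: [H⁺]/K1 = 10^-1.33 = 0.046774, K2/[H⁺] = 10^-2.59 = 0.0025704
α₁ = 1/(1 + 0.046774 + 0.0025704) = 1/1.0493 = 0.9530; α₂ = α₁·K2/[H⁺] = 0.002450
α₁ + 2α₂ = 0.9579
DIC = CA / (α₁ + 2α₂) = 1.13 / 0.9579 = 1.18 mmol/L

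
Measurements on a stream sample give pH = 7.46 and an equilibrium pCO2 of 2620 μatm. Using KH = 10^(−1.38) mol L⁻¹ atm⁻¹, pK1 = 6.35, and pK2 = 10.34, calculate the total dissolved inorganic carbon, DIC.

DIC = 1.52 mmol/L

[CO2*] = KH · pCO2 = 10^(−1.38) × 2620×10^-6 = 1.092×10^-4 mol/L
α₀ = 1/(1 + K1/[H⁺] + K1K2/[H⁺]²) = 1/(1 + 10^+1.11 + 10^-1.77) = 0.07195
DIC = [CO2*]/α₀ = 1.092×10^-4 / 0.07195 = 1.52 mmol/L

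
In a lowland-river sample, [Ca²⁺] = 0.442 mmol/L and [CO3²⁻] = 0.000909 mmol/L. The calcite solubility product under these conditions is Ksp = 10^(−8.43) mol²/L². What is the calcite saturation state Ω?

Ksp = 10^(−8.43) = 3.715×10^-9
Ω = [Ca²⁺][CO3²⁻]/Ksp = (0.442×10^-3)(0.000909×10^-3) / 3.715×10^-9 = 0.108

Ω = 0.108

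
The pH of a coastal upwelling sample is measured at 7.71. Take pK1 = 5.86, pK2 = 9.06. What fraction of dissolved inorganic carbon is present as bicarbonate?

α₁ = 0.944

α₁ = 1 / (1 + [H⁺]/K1 + K2/[H⁺]) = 1 / (1 + 10^-1.85 + 10^-1.35)
   = 1 / (1 + 0.014125 + 0.044668) = 1/1.0588 = 0.9445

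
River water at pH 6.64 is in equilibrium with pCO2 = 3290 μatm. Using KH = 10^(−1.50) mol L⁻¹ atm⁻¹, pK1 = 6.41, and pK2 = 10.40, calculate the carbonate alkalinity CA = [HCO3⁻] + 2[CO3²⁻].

CA = 0.177 mmol/L

[CO2*] = KH · pCO2 = 10^(−1.50) × 3290×10^-6 = 1.040×10^-4 mol/L
α₀ = 1/(1 + K1/[H⁺] + K1K2/[H⁺]²) = 1/(1 + 10^+0.23 + 10^-3.53) = 0.3706
DIC = [CO2*]/α₀ = 1.040×10^-4 / 0.3706 = 0.2808 mmol/L
CA = (α₁ + 2α₂)·DIC = (0.6293 + 2×0.0001094) × 0.2808 = 0.177 mmol/L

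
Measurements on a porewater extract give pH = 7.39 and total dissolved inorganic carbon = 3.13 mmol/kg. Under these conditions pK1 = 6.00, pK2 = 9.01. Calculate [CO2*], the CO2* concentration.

[CO2*] = 0.120 mmol/kg

α₀ = 1 / (1 + K1/[H⁺] + K1K2/[H⁺]²) = 1 / (1 + 10^+1.39 + 10^-0.23)
   = 1 / (1 + 24.547 + 0.58884) = 1/26.136 = 0.03826
[CO2*] = α₀ × DIC = 0.03826 × 3.13 = 0.120 mmol/kg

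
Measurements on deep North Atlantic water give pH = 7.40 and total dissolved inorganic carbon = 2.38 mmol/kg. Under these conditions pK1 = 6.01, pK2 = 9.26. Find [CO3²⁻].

α₂ = 1 / (1 + [H⁺]/K2 + [H⁺]²/(K1K2)) = 1 / (1 + 10^+1.86 + 10^+0.47)
   = 1 / (1 + 72.444 + 2.9512) = 1/76.395 = 0.01309
[CO3²⁻] = α₂ × DIC = 0.01309 × 2.38 = 0.0312 mmol/kg

[CO3²⁻] = 0.0312 mmol/kg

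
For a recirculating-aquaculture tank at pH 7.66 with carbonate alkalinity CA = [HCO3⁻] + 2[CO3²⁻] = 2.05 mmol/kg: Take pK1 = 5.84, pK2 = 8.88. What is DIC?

CA = [HCO3⁻] + 2[CO3²⁻] = (α₁ + 2α₂)·DIC
At pH 7.66: [H⁺]/K1 = 10^-1.82 = 0.015136, K2/[H⁺] = 10^-1.22 = 0.060256
α₁ = 1/(1 + 0.015136 + 0.060256) = 1/1.0754 = 0.9299; α₂ = α₁·K2/[H⁺] = 0.05603
α₁ + 2α₂ = 1.0420
DIC = CA / (α₁ + 2α₂) = 2.05 / 1.0420 = 1.97 mmol/kg

DIC = 1.97 mmol/kg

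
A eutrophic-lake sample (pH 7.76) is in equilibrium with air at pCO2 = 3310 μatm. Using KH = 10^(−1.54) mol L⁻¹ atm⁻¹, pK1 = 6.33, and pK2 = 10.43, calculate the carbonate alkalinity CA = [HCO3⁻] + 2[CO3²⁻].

[CO2*] = KH · pCO2 = 10^(−1.54) × 3310×10^-6 = 9.546×10^-5 mol/L
α₀ = 1/(1 + K1/[H⁺] + K1K2/[H⁺]²) = 1/(1 + 10^+1.43 + 10^-1.24) = 0.03575
DIC = [CO2*]/α₀ = 9.546×10^-5 / 0.03575 = 2.670 mmol/L
CA = (α₁ + 2α₂)·DIC = (0.9622 + 2×0.002057) × 2.670 = 2.58 mmol/L

CA = 2.58 mmol/L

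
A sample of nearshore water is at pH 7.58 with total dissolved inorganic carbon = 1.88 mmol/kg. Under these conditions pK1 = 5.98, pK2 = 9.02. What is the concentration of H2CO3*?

α₀ = 1 / (1 + K1/[H⁺] + K1K2/[H⁺]²) = 1 / (1 + 10^+1.60 + 10^+0.16)
   = 1 / (1 + 39.811 + 1.4454) = 1/42.256 = 0.02367
[CO2*] = α₀ × DIC = 0.02367 × 1.88 = 0.0445 mmol/kg

[CO2*] = 0.0445 mmol/kg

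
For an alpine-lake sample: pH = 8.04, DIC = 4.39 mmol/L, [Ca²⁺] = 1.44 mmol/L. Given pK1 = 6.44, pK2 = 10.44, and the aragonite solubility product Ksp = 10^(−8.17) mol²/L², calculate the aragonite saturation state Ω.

Ω = 3.62

α₂ = 1 / (1 + [H⁺]/K2 + [H⁺]²/(K1K2)) = 1 / (1 + 10^+2.40 + 10^+0.80)
   = 1 / (1 + 251.19 + 6.3096) = 1/258.50 = 0.003868
[CO3²⁻] = α₂ × DIC = 0.003868 × 4.39 = 0.01698 mmol/L = 16.98 μmol/L
Ksp = 10^(−8.17) = 6.761×10^-9
Ω = [Ca²⁺][CO3²⁻]/Ksp = (1.44×10^-3)(1.698×10^-5) / 6.761×10^-9 = 3.62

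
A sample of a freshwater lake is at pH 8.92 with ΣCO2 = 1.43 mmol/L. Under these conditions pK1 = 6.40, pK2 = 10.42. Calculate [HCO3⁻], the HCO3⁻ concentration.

[HCO3⁻] = 1.38 mmol/L

α₁ = 1 / (1 + [H⁺]/K1 + K2/[H⁺]) = 1 / (1 + 10^-2.52 + 10^-1.50)
   = 1 / (1 + 0.0030200 + 0.031623) = 1/1.0346 = 0.9665
[HCO3⁻] = α₁ × DIC = 0.9665 × 1.43 = 1.38 mmol/L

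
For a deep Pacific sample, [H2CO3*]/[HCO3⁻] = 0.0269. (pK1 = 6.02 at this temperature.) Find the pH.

pH = 7.59

From K1 = [H⁺][HCO3⁻]/[H2CO3*]:  pH = pK1 − log₁₀([H2CO3*]/[HCO3⁻])
log₁₀(0.0269) = -1.570
pH = 6.02 − (-1.570) = 7.59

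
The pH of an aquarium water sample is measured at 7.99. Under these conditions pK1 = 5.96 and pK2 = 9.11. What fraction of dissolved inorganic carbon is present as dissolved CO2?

α₀ = 1 / (1 + K1/[H⁺] + K1K2/[H⁺]²) = 1 / (1 + 10^+2.03 + 10^+0.91)
   = 1 / (1 + 107.15 + 8.1283) = 1/116.28 = 0.008600

α₀ = 0.00860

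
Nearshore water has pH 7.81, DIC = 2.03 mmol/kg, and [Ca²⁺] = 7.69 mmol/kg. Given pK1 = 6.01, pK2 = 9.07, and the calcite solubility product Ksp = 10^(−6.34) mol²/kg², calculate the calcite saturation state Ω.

α₂ = 1 / (1 + [H⁺]/K2 + [H⁺]²/(K1K2)) = 1 / (1 + 10^+1.26 + 10^-0.54)
   = 1 / (1 + 18.197 + 0.28840) = 1/19.485 = 0.05132
[CO3²⁻] = α₂ × DIC = 0.05132 × 2.03 = 0.1042 mmol/kg
Ksp = 10^(−6.34) = 4.571×10^-7
Ω = [Ca²⁺][CO3²⁻]/Ksp = (7.69×10^-3)(1.042×10^-4) / 4.571×10^-7 = 1.75

Ω = 1.75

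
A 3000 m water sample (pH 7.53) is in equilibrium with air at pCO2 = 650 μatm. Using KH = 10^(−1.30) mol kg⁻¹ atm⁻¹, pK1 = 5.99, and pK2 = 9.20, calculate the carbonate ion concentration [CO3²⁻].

[CO3²⁻] = 0.0241 mmol/kg

[CO2*] = KH · pCO2 = 10^(−1.30) × 650×10^-6 = 3.258×10^-5 mol/kg
α₀ = 1/(1 + K1/[H⁺] + K1K2/[H⁺]²) = 1/(1 + 10^+1.54 + 10^-0.13) = 0.02746
DIC = [CO2*]/α₀ = 3.258×10^-5 / 0.02746 = 1.186 mmol/kg
[CO3²⁻] = α₂·DIC; α₂ = 0.02036, so [CO3²⁻] = 0.02036 × 1.186 = 0.0241 mmol/kg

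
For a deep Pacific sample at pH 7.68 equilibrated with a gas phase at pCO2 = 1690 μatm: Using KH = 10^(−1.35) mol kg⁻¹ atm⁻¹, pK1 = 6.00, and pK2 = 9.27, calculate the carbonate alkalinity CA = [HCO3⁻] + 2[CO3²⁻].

CA = 3.80 mmol/kg

[CO2*] = KH · pCO2 = 10^(−1.35) × 1690×10^-6 = 7.549×10^-5 mol/kg
α₀ = 1/(1 + K1/[H⁺] + K1K2/[H⁺]²) = 1/(1 + 10^+1.68 + 10^+0.09) = 0.01996
DIC = [CO2*]/α₀ = 7.549×10^-5 / 0.01996 = 3.782 mmol/kg
CA = (α₁ + 2α₂)·DIC = (0.9555 + 2×0.02456) × 3.782 = 3.80 mmol/kg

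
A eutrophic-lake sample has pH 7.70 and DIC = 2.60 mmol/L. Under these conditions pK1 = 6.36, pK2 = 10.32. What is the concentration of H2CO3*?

[CO2*] = 0.113 mmol/L

α₀ = 1 / (1 + K1/[H⁺] + K1K2/[H⁺]²) = 1 / (1 + 10^+1.34 + 10^-1.28)
   = 1 / (1 + 21.878 + 0.052481) = 1/22.930 = 0.04361
[CO2*] = α₀ × DIC = 0.04361 × 2.60 = 0.113 mmol/L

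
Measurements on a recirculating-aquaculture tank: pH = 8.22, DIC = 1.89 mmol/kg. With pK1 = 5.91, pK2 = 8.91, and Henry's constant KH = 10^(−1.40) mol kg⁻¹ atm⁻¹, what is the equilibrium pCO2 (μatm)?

α₀ = 1 / (1 + K1/[H⁺] + K1K2/[H⁺]²) = 1 / (1 + 10^+2.31 + 10^+1.62)
   = 1 / (1 + 204.17 + 41.687) = 1/246.86 = 0.004051
[CO2*] = α₀ × DIC = 0.004051 × 1.89 = 0.007656 mmol/kg = 7.656 μmol/kg
pCO2 = [CO2*]/KH = 7.656×10^-6 / 3.981×10^-2 = 192 μatm

pCO2 = 192 μatm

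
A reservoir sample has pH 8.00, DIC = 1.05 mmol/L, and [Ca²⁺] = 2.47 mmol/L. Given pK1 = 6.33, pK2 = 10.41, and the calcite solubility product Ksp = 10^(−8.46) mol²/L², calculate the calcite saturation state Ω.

Ω = 2.84

α₂ = 1 / (1 + [H⁺]/K2 + [H⁺]²/(K1K2)) = 1 / (1 + 10^+2.41 + 10^+0.74)
   = 1 / (1 + 257.04 + 5.4954) = 1/263.53 = 0.003795
[CO3²⁻] = α₂ × DIC = 0.003795 × 1.05 = 0.003984 mmol/L = 3.984 μmol/L
Ksp = 10^(−8.46) = 3.467×10^-9
Ω = [Ca²⁺][CO3²⁻]/Ksp = (2.47×10^-3)(3.984×10^-6) / 3.467×10^-9 = 2.84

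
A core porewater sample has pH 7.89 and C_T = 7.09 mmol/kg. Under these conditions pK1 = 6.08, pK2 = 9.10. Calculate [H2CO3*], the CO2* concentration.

α₀ = 1 / (1 + K1/[H⁺] + K1K2/[H⁺]²) = 1 / (1 + 10^+1.81 + 10^+0.60)
   = 1 / (1 + 64.565 + 3.9811) = 1/69.546 = 0.01438
[CO2*] = α₀ × DIC = 0.01438 × 7.09 = 0.102 mmol/kg

[CO2*] = 0.102 mmol/kg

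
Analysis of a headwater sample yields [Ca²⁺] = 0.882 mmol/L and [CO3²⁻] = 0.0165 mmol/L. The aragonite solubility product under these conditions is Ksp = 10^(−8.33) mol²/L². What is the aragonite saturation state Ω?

Ksp = 10^(−8.33) = 4.677×10^-9
Ω = [Ca²⁺][CO3²⁻]/Ksp = (0.882×10^-3)(0.0165×10^-3) / 4.677×10^-9 = 3.11

Ω = 3.11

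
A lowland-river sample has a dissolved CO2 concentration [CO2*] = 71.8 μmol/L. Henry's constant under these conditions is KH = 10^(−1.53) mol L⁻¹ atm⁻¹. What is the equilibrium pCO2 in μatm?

pCO2 = 2430 μatm

KH = 10^(−1.53) = 2.951×10^-2 mol L⁻¹ atm⁻¹
pCO2 = [CO2*]/KH = 71.8×10^-6 / 2.951×10^-2 = 2.43×10^-3 atm = 2430 μatm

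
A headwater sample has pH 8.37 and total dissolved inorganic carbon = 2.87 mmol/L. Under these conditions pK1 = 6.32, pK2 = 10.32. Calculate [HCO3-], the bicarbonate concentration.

[HCO3⁻] = 2.81 mmol/L

α₁ = 1 / (1 + [H⁺]/K1 + K2/[H⁺]) = 1 / (1 + 10^-2.05 + 10^-1.95)
   = 1 / (1 + 0.0089125 + 0.011220) = 1/1.0201 = 0.9803
[HCO3⁻] = α₁ × DIC = 0.9803 × 2.87 = 2.81 mmol/L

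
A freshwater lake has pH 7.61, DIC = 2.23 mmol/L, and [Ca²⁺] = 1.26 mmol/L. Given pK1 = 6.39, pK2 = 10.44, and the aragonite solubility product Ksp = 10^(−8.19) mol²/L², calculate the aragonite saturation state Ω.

Ω = 0.606

α₂ = 1 / (1 + [H⁺]/K2 + [H⁺]²/(K1K2)) = 1 / (1 + 10^+2.83 + 10^+1.61)
   = 1 / (1 + 676.08 + 40.738) = 1/717.82 = 0.001393
[CO3²⁻] = α₂ × DIC = 0.001393 × 2.23 = 0.003107 mmol/L = 3.107 μmol/L
Ksp = 10^(−8.19) = 6.457×10^-9
Ω = [Ca²⁺][CO3²⁻]/Ksp = (1.26×10^-3)(3.107×10^-6) / 6.457×10^-9 = 0.606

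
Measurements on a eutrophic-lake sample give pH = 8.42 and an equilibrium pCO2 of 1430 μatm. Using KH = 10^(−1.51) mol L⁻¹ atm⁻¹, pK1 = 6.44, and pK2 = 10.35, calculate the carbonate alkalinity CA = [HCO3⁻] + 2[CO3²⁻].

CA = 4.32 mmol/L

[CO2*] = KH · pCO2 = 10^(−1.51) × 1430×10^-6 = 4.419×10^-5 mol/L
α₀ = 1/(1 + K1/[H⁺] + K1K2/[H⁺]²) = 1/(1 + 10^+1.98 + 10^+0.05) = 0.01024
DIC = [CO2*]/α₀ = 4.419×10^-5 / 0.01024 = 4.314 mmol/L
CA = (α₁ + 2α₂)·DIC = (0.9783 + 2×0.01149) × 4.314 = 4.32 mmol/L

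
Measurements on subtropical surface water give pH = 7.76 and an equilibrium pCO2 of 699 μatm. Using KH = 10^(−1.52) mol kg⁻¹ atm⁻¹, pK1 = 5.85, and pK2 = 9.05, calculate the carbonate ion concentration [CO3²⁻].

[CO2*] = KH · pCO2 = 10^(−1.52) × 699×10^-6 = 2.111×10^-5 mol/kg
α₀ = 1/(1 + K1/[H⁺] + K1K2/[H⁺]²) = 1/(1 + 10^+1.91 + 10^+0.62) = 0.01157
DIC = [CO2*]/α₀ = 2.111×10^-5 / 0.01157 = 1.825 mmol/kg
[CO3²⁻] = α₂·DIC; α₂ = 0.04822, so [CO3²⁻] = 0.04822 × 1.825 = 0.0880 mmol/kg

[CO3²⁻] = 0.0880 mmol/kg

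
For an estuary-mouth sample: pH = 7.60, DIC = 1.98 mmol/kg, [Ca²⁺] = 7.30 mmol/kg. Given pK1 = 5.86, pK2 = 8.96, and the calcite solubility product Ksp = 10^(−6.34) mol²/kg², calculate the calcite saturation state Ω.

Ω = 1.30

α₂ = 1 / (1 + [H⁺]/K2 + [H⁺]²/(K1K2)) = 1 / (1 + 10^+1.36 + 10^-0.38)
   = 1 / (1 + 22.909 + 0.41687) = 1/24.326 = 0.04111
[CO3²⁻] = α₂ × DIC = 0.04111 × 1.98 = 0.08140 mmol/kg
Ksp = 10^(−6.34) = 4.571×10^-7
Ω = [Ca²⁺][CO3²⁻]/Ksp = (7.30×10^-3)(8.140×10^-5) / 4.571×10^-7 = 1.30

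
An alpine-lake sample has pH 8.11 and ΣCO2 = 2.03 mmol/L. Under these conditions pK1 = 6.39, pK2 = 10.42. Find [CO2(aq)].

[CO2*] = 0.0378 mmol/L

α₀ = 1 / (1 + K1/[H⁺] + K1K2/[H⁺]²) = 1 / (1 + 10^+1.72 + 10^-0.59)
   = 1 / (1 + 52.481 + 0.25704) = 1/53.738 = 0.01861
[CO2*] = α₀ × DIC = 0.01861 × 2.03 = 0.0378 mmol/L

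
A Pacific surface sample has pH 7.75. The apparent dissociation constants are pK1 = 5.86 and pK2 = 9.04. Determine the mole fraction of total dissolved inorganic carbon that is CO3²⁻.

α₂ = 1 / (1 + [H⁺]/K2 + [H⁺]²/(K1K2)) = 1 / (1 + 10^+1.29 + 10^-0.60)
   = 1 / (1 + 19.498 + 0.25119) = 1/20.750 = 0.04819

α₂ = 0.0482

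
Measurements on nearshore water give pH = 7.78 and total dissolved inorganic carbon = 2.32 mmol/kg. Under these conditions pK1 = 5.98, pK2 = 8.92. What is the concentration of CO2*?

α₀ = 1 / (1 + K1/[H⁺] + K1K2/[H⁺]²) = 1 / (1 + 10^+1.80 + 10^+0.66)
   = 1 / (1 + 63.096 + 4.5709) = 1/68.667 = 0.01456
[CO2*] = α₀ × DIC = 0.01456 × 2.32 = 0.0338 mmol/kg

[CO2*] = 0.0338 mmol/kg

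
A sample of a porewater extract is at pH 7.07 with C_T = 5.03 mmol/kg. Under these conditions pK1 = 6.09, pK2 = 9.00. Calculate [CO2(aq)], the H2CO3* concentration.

[CO2*] = 0.472 mmol/kg

α₀ = 1 / (1 + K1/[H⁺] + K1K2/[H⁺]²) = 1 / (1 + 10^+0.98 + 10^-0.95)
   = 1 / (1 + 9.5499 + 0.11220) = 1/10.662 = 0.09379
[CO2*] = α₀ × DIC = 0.09379 × 5.03 = 0.472 mmol/kg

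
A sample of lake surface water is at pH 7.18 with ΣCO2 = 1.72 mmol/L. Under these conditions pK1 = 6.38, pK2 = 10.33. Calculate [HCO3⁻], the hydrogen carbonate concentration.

α₁ = 1 / (1 + [H⁺]/K1 + K2/[H⁺]) = 1 / (1 + 10^-0.80 + 10^-3.15)
   = 1 / (1 + 0.15849 + 0.00070795) = 1/1.1592 = 0.8627
[HCO3⁻] = α₁ × DIC = 0.8627 × 1.72 = 1.48 mmol/L

[HCO3⁻] = 1.48 mmol/L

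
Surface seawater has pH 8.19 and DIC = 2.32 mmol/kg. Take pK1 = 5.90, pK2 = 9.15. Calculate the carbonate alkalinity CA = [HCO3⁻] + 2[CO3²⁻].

CA = [HCO3⁻] + 2[CO3²⁻] = (α₁ + 2α₂)·DIC
At pH 8.19: [H⁺]/K1 = 10^-2.29 = 0.0051286, K2/[H⁺] = 10^-0.96 = 0.10965
α₁ = 1/(1 + 0.0051286 + 0.10965) = 1/1.1148 = 0.8970; α₂ = α₁·K2/[H⁺] = 0.09836
α₁ + 2α₂ = 1.0938
CA = 1.0938 × 2.32 = 2.54 mmol/kg

CA = 2.54 mmol/kg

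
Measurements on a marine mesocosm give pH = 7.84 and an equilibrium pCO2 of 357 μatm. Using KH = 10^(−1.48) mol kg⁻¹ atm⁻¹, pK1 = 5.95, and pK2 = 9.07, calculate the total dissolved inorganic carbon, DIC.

DIC = 0.983 mmol/kg

[CO2*] = KH · pCO2 = 10^(−1.48) × 357×10^-6 = 1.182×10^-5 mol/kg
α₀ = 1/(1 + K1/[H⁺] + K1K2/[H⁺]²) = 1/(1 + 10^+1.89 + 10^+0.66) = 0.01202
DIC = [CO2*]/α₀ = 1.182×10^-5 / 0.01202 = 0.983 mmol/kg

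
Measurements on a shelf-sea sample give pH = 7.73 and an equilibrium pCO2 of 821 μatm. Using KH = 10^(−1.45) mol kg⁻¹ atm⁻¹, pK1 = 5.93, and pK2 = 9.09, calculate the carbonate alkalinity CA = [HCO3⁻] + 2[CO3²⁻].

CA = 2.00 mmol/kg

[CO2*] = KH · pCO2 = 10^(−1.45) × 821×10^-6 = 2.913×10^-5 mol/kg
α₀ = 1/(1 + K1/[H⁺] + K1K2/[H⁺]²) = 1/(1 + 10^+1.80 + 10^+0.44) = 0.01496
DIC = [CO2*]/α₀ = 2.913×10^-5 / 0.01496 = 1.947 mmol/kg
CA = (α₁ + 2α₂)·DIC = (0.9438 + 2×0.04120) × 1.947 = 2.00 mmol/kg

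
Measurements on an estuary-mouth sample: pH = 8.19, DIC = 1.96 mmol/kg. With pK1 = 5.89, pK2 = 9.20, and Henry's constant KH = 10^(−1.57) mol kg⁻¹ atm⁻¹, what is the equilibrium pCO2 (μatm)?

α₀ = 1 / (1 + K1/[H⁺] + K1K2/[H⁺]²) = 1 / (1 + 10^+2.30 + 10^+1.29)
   = 1 / (1 + 199.53 + 19.498) = 1/220.02 = 0.004545
[CO2*] = α₀ × DIC = 0.004545 × 1.96 = 0.008908 mmol/kg = 8.908 μmol/kg
pCO2 = [CO2*]/KH = 8.908×10^-6 / 2.692×10^-2 = 331 μatm

pCO2 = 331 μatm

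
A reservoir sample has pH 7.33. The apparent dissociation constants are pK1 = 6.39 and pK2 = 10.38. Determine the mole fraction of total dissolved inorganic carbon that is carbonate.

α₂ = 1 / (1 + [H⁺]/K2 + [H⁺]²/(K1K2)) = 1 / (1 + 10^+3.05 + 10^+2.11)
   = 1 / (1 + 1122.0 + 128.82) = 1/1251.8 = 0.0007988

α₂ = 0.000799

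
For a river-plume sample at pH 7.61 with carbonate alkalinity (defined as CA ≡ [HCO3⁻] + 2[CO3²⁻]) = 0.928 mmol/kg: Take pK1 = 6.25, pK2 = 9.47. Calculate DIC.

CA = [HCO3⁻] + 2[CO3²⁻] = (α₁ + 2α₂)·DIC
At pH 7.61: [H⁺]/K1 = 10^-1.36 = 0.043652, K2/[H⁺] = 10^-1.86 = 0.013804
α₁ = 1/(1 + 0.043652 + 0.013804) = 1/1.0575 = 0.9457; α₂ = α₁·K2/[H⁺] = 0.01305
α₁ + 2α₂ = 0.9718
DIC = CA / (α₁ + 2α₂) = 0.928 / 0.9718 = 0.955 mmol/kg

DIC = 0.955 mmol/kg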